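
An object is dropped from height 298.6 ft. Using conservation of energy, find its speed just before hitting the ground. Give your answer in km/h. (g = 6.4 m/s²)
mgh = ½mv² → v = √(2gh) = √(2×6.4×91.01) = 34.13 m/s = 122.9 km/h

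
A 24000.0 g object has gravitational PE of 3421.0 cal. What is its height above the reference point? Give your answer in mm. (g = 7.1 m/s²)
PE = mgh → h = PE/(mg) = 1.431e+04 J / (24 kg × 7.1 m/s²) = 84 m = 84000.0 mm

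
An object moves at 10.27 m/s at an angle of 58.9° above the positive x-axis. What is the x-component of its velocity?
vₓ = v cos(θ) = 10.27 × cos(58.9°) = 5.3 m/s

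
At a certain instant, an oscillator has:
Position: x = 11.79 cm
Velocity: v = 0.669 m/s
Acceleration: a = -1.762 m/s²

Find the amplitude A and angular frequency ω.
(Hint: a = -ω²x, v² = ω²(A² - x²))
a = −ω²x → ω = √(|a|/x) = √(1.762/0.1179) = 3.866 rad/s
v² = ω²(A² − x²) → A = √(x² + v²/ω²) = √(0.1179² + 0.669²/3.866²) = 0.2094 m = 20.94 cm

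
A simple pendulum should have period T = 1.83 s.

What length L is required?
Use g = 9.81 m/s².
T = 2π√(L/g) → L = g(T/2π)² = 9.81×(1.83/2π)² = 0.8322 m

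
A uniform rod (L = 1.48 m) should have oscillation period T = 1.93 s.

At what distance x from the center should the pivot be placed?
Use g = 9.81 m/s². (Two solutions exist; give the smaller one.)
T = 2π√((L²/12 + x²)/(gx)). Let c = T²g/(4π²) = 0.9256.
x² − cx + L²/12 = 0 → x = (c − √(c² − L²/3))/2 = 0.2849 m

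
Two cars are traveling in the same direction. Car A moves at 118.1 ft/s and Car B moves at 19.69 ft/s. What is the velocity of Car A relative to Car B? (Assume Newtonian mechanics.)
v_rel = v_A - v_B = 118.1 - 19.69 = 98.41 ft/s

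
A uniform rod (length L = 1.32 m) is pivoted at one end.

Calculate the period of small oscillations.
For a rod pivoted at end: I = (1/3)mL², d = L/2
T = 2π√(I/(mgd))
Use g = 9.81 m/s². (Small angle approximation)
I/m = (1/3)L² = 0.5808 m²; d = L/2 = 0.66 m
T = 2π√(I/(mgd)) = 2π√(0.5808/(9.81×0.66)) = 1.882 s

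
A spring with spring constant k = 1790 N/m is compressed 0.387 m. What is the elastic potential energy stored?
PE = ½kx² = ½×1790×0.387² = 134.0 J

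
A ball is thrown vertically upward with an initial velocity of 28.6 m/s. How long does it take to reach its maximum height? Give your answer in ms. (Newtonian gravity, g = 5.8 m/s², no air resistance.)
t_up = v₀/g (with unit conversion) = 4931.0 ms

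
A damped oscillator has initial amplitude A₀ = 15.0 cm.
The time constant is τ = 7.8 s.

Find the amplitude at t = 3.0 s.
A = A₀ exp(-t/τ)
A = A₀ exp(−t/τ) = 15.0×exp(−3.0/7.8) = 10.21 cm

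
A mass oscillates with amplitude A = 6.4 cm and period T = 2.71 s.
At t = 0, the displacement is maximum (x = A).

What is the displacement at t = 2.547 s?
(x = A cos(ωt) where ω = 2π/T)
ω = 2π/T = 2π/2.71 = 2.319 rad/s
x = A cos(ωt) = 6.4×cos(2.319×2.547) = 5.948 cm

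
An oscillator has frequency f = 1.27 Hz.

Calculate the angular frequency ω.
ω = 2πf = 2π×1.27 = 7.98 rad/s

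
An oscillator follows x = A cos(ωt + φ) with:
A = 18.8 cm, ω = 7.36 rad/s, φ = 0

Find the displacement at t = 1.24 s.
x = A cos(ωt + φ) = 18.8×cos(7.36×1.24 + 0) = -17.97 cm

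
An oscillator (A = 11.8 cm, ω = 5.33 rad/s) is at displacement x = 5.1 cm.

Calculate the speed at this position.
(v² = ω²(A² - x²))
v = ω√(A² − x²) = 5.33×√(0.118² − 0.051²) = 0.5672 m/s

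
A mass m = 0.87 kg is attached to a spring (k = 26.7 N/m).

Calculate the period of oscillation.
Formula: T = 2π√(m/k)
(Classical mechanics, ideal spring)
T = 2π√(m/k) = 2π√(0.87/26.7) = 1.134 s; f = 1/T = 0.8817 Hz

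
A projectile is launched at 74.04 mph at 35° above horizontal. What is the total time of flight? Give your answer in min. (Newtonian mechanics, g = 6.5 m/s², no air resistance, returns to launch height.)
T = 2v₀sin(θ)/g (with unit conversion) = 0.09736 min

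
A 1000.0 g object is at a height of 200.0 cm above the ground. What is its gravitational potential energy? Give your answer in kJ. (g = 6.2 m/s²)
PE = mgh = 1 kg × 6.2 m/s² × 2 m = 12.4 J = 0.0124 kJ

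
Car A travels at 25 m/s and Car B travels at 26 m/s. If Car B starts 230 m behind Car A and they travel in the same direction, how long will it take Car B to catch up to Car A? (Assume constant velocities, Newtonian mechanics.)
Relative speed: v_rel = 26 - 25 = 1 m/s
Time to catch: t = d₀/v_rel = 230/1 = 230.0 s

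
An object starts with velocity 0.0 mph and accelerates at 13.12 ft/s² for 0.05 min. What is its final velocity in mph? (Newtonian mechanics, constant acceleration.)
v = v₀ + at (with unit conversion) = 26.84 mph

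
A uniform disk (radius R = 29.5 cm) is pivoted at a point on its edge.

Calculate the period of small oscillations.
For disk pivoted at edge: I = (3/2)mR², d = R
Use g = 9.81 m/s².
I/m = (3/2)R² = 0.1305 m²; d = R = 0.295 m
T = 2π√((3/2)R²/(gR)) = 2π√(3R/(2g)) = 1.334 s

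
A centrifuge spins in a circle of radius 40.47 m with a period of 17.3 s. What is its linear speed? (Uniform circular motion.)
v = 2πr/T = 2π×40.47/17.3 = 14.7 m/s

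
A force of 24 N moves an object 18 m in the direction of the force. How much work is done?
W = Fd = 24×18 = 432.0 J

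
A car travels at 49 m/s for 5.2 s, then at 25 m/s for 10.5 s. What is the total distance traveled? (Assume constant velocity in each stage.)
d₁ = v₁t₁ = 49 × 5.2 = 254.8 m
d₂ = v₂t₂ = 25 × 10.5 = 262.5 m
d_total = 254.8 + 262.5 = 517.3 m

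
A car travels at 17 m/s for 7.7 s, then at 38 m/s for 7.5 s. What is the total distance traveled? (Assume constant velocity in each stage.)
d₁ = v₁t₁ = 17 × 7.7 = 130.9 m
d₂ = v₂t₂ = 38 × 7.5 = 285 m
d_total = 130.9 + 285 = 415.9 m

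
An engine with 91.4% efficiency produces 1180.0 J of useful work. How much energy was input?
W_in = W_out/η = 1180.0/0.914 = 1291.0 J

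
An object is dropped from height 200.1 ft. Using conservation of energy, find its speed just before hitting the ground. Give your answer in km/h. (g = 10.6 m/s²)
mgh = ½mv² → v = √(2gh) = √(2×10.6×60.99) = 35.96 m/s = 129.4 km/h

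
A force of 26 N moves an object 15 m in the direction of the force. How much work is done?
W = Fd = 26×15 = 390.0 J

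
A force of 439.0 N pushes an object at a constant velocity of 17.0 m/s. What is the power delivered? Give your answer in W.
P = Fv = 439 N × 17 m/s = 7463 W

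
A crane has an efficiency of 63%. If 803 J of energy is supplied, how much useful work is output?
W_out = η × W_in = 0.63 × 803 = 505.89 J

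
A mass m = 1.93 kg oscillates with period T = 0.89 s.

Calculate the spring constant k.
T = 2π√(m/k) → k = m(2π/T)² = 1.93×(2π/0.89)² = 96.19 N/m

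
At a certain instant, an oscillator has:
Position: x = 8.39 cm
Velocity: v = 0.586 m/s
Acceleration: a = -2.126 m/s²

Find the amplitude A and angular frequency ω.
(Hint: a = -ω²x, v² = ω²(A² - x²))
a = −ω²x → ω = √(|a|/x) = √(2.126/0.0839) = 5.034 rad/s
v² = ω²(A² − x²) → A = √(x² + v²/ω²) = √(0.0839² + 0.586²/5.034²) = 0.1435 m = 14.35 cm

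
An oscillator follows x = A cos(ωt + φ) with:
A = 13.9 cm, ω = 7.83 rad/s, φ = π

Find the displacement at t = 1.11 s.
x = A cos(ωt + φ) = 13.9×cos(7.83×1.11 + π) = 10.33 cm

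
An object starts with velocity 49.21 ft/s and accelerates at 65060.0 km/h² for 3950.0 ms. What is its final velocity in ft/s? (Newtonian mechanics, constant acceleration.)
v = v₀ + at (with unit conversion) = 114.3 ft/s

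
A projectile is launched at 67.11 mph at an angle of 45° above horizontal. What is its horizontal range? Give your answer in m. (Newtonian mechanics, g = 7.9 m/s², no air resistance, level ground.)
R = v₀² sin(2θ) / g (with unit conversion) = 113.9 m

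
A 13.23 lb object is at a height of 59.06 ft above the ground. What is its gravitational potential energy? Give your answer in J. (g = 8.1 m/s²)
PE = mgh = 6.001 kg × 8.1 m/s² × 18 m = 875 J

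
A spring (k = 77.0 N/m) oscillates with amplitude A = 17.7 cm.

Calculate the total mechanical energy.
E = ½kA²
E = ½kA² = ½×77.0×(0.177)² = 1.206 J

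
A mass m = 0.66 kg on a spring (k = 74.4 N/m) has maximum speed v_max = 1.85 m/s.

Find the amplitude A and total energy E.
½mv²_max = ½kA² → A = v_max√(m/k) = 1.85×√(0.66/74.4) = 0.1742 m = 17.42 cm
E = ½mv²_max = ½×0.66×1.85² = 1.129 J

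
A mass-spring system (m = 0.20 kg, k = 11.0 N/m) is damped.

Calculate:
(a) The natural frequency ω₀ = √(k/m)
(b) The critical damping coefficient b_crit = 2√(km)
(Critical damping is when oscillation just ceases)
ω₀ = √(k/m) = √(11.0/0.2) = 7.416 rad/s
b_crit = 2√(km) = 2√(11.0×0.2) = 2.966 kg/s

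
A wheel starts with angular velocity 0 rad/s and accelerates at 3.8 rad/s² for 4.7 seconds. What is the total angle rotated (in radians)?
θ = ω₀t + ½αt² = 0×4.7 + ½×3.8×4.7² = 41.97 rad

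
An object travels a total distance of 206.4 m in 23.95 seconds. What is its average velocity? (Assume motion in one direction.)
v_avg = Δd / Δt = 206.4 / 23.95 = 8.62 m/s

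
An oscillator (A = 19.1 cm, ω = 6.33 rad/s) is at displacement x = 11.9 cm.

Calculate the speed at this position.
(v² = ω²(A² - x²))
v = ω√(A² − x²) = 6.33×√(0.191² − 0.119²) = 0.9457 m/s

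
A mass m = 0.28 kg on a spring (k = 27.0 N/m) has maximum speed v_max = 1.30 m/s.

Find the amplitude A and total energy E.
½mv²_max = ½kA² → A = v_max√(m/k) = 1.3×√(0.28/27.0) = 0.1324 m = 13.24 cm
E = ½mv²_max = ½×0.28×1.3² = 0.2366 J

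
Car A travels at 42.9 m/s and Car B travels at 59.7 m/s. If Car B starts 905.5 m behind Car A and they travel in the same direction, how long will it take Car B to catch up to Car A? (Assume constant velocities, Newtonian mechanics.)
Relative speed: v_rel = 59.7 - 42.9 = 16.8 m/s
Time to catch: t = d₀/v_rel = 905.5/16.8 = 53.9 s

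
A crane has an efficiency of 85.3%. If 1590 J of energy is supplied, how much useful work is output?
W_out = η × W_in = 0.853 × 1590 = 1356.3 J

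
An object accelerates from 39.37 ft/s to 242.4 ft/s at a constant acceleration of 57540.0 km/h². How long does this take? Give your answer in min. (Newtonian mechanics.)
t = (v - v₀)/a (with unit conversion) = 0.2323 min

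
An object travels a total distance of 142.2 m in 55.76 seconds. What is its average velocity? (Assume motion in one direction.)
v_avg = Δd / Δt = 142.2 / 55.76 = 2.55 m/s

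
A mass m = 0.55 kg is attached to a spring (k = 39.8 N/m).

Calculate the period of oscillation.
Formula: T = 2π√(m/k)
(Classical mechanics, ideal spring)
T = 2π√(m/k) = 2π√(0.55/39.8) = 0.7386 s; f = 1/T = 1.354 Hz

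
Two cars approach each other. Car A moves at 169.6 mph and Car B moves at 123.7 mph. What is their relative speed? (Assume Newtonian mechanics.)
v_rel = v_A + v_B = 169.6 + 123.7 = 293.3 mph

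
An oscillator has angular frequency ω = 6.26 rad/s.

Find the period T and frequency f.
T = 2π/ω = 2π/6.26 = 1.004 s; f = ω/2π = 0.9963 Hz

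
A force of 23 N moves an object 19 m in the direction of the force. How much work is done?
W = Fd = 23×19 = 437.0 J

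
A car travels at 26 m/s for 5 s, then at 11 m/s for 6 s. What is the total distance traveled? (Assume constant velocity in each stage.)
d₁ = v₁t₁ = 26 × 5 = 130 m
d₂ = v₂t₂ = 11 × 6 = 66 m
d_total = 130 + 66 = 196 m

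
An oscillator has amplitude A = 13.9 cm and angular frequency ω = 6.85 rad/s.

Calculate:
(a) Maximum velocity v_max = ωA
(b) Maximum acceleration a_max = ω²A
v_max = ωA = 6.85×0.139 = 0.9522 m/s
a_max = ω²A = 6.85²×0.139 = 6.522 m/s²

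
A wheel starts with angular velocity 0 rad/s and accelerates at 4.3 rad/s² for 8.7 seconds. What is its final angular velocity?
ω = ω₀ + αt = 0 + 4.3 × 8.7 = 37.41 rad/s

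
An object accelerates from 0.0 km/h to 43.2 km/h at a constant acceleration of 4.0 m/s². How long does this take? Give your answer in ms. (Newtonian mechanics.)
t = (v - v₀)/a (with unit conversion) = 3000.0 ms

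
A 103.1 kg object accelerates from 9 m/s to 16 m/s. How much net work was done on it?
W_net = ΔKE = ½m(v₂² − v₁²) = ½×103.1×(16² − 9²) = 9021.25 J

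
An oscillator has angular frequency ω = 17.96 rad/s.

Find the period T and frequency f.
T = 2π/ω = 2π/17.96 = 0.3498 s; f = ω/2π = 2.858 Hz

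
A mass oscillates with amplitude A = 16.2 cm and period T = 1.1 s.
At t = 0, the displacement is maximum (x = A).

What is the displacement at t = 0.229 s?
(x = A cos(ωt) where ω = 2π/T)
ω = 2π/T = 2π/1.1 = 5.712 rad/s
x = A cos(ωt) = 16.2×cos(5.712×0.229) = 4.208 cm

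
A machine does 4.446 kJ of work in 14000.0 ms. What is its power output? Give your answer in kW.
P = W/t = 4446 J / 14 s = 317.6 W = 0.3176 kW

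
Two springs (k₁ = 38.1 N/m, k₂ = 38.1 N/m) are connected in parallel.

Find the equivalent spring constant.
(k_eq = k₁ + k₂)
k_eq = k₁ + k₂ = 38.1 + 38.1 = 76.2 N/m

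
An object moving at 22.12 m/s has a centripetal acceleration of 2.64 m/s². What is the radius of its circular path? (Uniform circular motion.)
r = v²/a_c = 22.12²/2.64 = 185.34 m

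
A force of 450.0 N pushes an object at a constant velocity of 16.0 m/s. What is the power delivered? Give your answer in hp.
P = Fv = 450 N × 16 m/s = 7200 W = 9.655 hp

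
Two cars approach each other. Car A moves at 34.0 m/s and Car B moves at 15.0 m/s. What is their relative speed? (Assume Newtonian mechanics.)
v_rel = v_A + v_B = 34.0 + 15.0 = 49.0 m/s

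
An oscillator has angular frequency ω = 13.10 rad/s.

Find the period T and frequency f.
T = 2π/ω = 2π/13.1 = 0.4796 s; f = ω/2π = 2.085 Hz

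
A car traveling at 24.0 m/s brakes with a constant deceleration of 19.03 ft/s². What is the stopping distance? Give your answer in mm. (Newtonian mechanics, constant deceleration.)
d = v₀² / (2a) (with unit conversion) = 49650.0 mm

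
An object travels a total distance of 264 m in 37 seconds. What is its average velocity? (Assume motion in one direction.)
v_avg = Δd / Δt = 264 / 37 = 7.14 m/s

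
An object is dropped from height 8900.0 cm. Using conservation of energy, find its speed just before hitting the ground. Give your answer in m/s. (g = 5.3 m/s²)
mgh = ½mv² → v = √(2gh) = √(2×5.3×89) = 30.71 m/s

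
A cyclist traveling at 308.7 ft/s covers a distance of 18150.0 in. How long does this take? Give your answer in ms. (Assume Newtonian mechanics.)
t = d/v (with unit conversion) = 4900.0 ms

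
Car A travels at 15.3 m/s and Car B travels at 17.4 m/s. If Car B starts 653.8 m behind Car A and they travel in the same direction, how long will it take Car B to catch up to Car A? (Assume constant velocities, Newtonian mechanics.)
Relative speed: v_rel = 17.4 - 15.3 = 2.1 m/s
Time to catch: t = d₀/v_rel = 653.8/2.1 = 311.33 s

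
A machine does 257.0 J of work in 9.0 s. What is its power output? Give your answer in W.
P = W/t = 257 J / 9 s = 28.56 W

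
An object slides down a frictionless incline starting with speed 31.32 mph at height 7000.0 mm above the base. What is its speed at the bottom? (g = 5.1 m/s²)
½mv₀² + mgh = ½mv² → v = √(v₀² + 2gh) = √(14² + 2×5.1×7) = 16.35 m/s = 36.58 mph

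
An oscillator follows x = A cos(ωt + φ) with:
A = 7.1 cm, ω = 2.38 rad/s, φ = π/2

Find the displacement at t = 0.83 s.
x = A cos(ωt + φ) = 7.1×cos(2.38×0.83 + π/2) = -6.527 cm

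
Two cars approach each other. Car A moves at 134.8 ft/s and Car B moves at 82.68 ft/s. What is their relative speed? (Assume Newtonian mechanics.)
v_rel = v_A + v_B = 134.8 + 82.68 = 217.5 ft/s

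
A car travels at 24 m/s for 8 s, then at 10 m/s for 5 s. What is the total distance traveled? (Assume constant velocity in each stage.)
d₁ = v₁t₁ = 24 × 8 = 192 m
d₂ = v₂t₂ = 10 × 5 = 50 m
d_total = 192 + 50 = 242 m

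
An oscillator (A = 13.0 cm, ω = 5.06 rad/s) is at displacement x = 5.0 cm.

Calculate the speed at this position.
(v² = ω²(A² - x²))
v = ω√(A² − x²) = 5.06×√(0.13² − 0.05²) = 0.6072 m/s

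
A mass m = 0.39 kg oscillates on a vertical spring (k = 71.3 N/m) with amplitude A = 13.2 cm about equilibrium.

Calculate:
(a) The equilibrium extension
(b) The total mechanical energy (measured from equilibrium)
x_eq = mg/k = 0.39×9.81/71.3 = 0.05366 m = 5.366 cm
E = ½kA² = ½×71.3×(0.132)² = 0.6212 J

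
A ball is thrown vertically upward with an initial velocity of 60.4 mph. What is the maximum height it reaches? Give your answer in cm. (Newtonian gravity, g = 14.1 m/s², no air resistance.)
h_max = v₀²/(2g) (with unit conversion) = 2585.0 cm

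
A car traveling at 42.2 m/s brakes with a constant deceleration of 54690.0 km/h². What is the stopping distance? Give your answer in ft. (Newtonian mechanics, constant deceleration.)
d = v₀² / (2a) (with unit conversion) = 692.3 ft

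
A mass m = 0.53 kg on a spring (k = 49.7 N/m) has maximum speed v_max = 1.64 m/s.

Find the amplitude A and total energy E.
½mv²_max = ½kA² → A = v_max√(m/k) = 1.64×√(0.53/49.7) = 0.1694 m = 16.94 cm
E = ½mv²_max = ½×0.53×1.64² = 0.7127 J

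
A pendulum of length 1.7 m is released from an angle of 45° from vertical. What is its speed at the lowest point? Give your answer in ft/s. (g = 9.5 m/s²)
h = L(1 − cosθ) = 1.7×(1 − cos45°) = 0.4979 m
v = √(2gh) = √(2×9.5×0.4979) = 3.076 m/s = 10.09 ft/s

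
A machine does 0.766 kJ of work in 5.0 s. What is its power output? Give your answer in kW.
P = W/t = 766 J / 5 s = 153.2 W = 0.1532 kW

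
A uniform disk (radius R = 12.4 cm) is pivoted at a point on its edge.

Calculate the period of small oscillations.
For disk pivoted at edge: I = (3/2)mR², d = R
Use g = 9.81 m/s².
I/m = (3/2)R² = 0.02306 m²; d = R = 0.124 m
T = 2π√((3/2)R²/(gR)) = 2π√(3R/(2g)) = 0.8652 s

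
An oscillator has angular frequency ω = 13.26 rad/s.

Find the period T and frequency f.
T = 2π/ω = 2π/13.26 = 0.4738 s; f = ω/2π = 2.11 Hz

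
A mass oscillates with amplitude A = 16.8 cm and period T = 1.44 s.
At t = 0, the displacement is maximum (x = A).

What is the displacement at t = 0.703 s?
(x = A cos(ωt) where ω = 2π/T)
ω = 2π/T = 2π/1.44 = 4.363 rad/s
x = A cos(ωt) = 16.8×cos(4.363×0.703) = -16.75 cm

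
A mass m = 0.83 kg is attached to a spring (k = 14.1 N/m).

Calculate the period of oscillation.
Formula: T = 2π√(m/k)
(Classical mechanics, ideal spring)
T = 2π√(m/k) = 2π√(0.83/14.1) = 1.524 s; f = 1/T = 0.656 Hz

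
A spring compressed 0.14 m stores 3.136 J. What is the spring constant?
PE = ½kx² → k = 2PE/x² = 2×3.136/0.14² = 320.0 N/m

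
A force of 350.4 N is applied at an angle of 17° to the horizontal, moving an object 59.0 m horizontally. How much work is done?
W = Fd cosθ = 350.4×59.0×cos(17°) = 19770.0 J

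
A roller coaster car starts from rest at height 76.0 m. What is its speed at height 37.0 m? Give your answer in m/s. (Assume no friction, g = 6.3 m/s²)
mgh₁ = ½mv₂² + mgh₂ → v₂ = √(2g(h₁−h₂)) = √(2×6.3×(76−37)) = 22.17 m/s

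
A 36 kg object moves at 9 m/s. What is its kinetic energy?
KE = ½mv² = ½×36×9² = 1458.0 J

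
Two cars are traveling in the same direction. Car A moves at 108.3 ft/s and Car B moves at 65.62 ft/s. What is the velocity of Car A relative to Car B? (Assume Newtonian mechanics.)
v_rel = v_A - v_B = 108.3 - 65.62 = 42.68 ft/s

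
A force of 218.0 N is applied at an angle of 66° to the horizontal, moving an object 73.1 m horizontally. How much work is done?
W = Fd cosθ = 218.0×73.1×cos(66°) = 6481.7 J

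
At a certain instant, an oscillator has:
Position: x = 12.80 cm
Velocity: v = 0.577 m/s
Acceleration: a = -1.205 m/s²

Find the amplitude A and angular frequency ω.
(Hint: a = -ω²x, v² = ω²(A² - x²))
a = −ω²x → ω = √(|a|/x) = √(1.205/0.128) = 3.068 rad/s
v² = ω²(A² − x²) → A = √(x² + v²/ω²) = √(0.128² + 0.577²/3.068²) = 0.2275 m = 22.75 cm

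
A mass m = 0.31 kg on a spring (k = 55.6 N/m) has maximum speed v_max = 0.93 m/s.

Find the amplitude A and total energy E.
½mv²_max = ½kA² → A = v_max√(m/k) = 0.93×√(0.31/55.6) = 0.06944 m = 6.944 cm
E = ½mv²_max = ½×0.31×0.93² = 0.1341 J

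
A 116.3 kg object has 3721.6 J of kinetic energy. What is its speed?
KE = ½mv² → v = √(2KE/m) = √(2×3721.6/116.3) = 8.0 m/s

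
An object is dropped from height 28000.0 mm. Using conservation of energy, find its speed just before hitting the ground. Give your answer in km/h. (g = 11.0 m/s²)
mgh = ½mv² → v = √(2gh) = √(2×11.0×28) = 24.82 m/s = 89.35 km/h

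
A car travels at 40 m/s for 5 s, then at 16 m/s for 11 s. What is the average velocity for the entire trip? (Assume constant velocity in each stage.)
d₁ = v₁t₁ = 40 × 5 = 200 m
d₂ = v₂t₂ = 16 × 11 = 176 m
d_total = 376 m, t_total = 16 s
v_avg = d_total/t_total = 376/16 = 23.5 m/s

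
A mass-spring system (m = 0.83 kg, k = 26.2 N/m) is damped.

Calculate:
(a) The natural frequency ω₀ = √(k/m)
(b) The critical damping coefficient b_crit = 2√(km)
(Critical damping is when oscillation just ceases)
ω₀ = √(k/m) = √(26.2/0.83) = 5.618 rad/s
b_crit = 2√(km) = 2√(26.2×0.83) = 9.327 kg/s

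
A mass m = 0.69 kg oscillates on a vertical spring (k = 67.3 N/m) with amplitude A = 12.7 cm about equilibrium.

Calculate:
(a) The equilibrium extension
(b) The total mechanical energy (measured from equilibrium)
x_eq = mg/k = 0.69×9.81/67.3 = 0.1006 m = 10.06 cm
E = ½kA² = ½×67.3×(0.127)² = 0.5427 J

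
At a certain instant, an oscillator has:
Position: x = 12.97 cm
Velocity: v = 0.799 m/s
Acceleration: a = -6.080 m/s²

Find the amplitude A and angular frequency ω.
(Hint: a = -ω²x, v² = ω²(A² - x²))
a = −ω²x → ω = √(|a|/x) = √(6.08/0.1297) = 6.847 rad/s
v² = ω²(A² − x²) → A = √(x² + v²/ω²) = √(0.1297² + 0.799²/6.847²) = 0.1745 m = 17.45 cm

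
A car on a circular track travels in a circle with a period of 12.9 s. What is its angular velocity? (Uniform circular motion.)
ω = 2π/T = 2π/12.9 = 0.4871 rad/s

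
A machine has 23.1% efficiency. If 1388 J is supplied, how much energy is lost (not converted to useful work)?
W_out = η × W_in = 0.231×1388 = 320.63 J
W_lost = W_in − W_out = 1388 − 320.63 = 1067.4 J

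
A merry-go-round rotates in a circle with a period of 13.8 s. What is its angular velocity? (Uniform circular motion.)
ω = 2π/T = 2π/13.8 = 0.4553 rad/s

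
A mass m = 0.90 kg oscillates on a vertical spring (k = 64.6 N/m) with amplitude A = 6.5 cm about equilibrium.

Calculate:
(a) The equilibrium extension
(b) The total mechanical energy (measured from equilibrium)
x_eq = mg/k = 0.9×9.81/64.6 = 0.1367 m = 13.67 cm
E = ½kA² = ½×64.6×(0.065)² = 0.1365 J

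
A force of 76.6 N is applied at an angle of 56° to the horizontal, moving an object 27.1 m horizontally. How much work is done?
W = Fd cosθ = 76.6×27.1×cos(56°) = 1160.8 J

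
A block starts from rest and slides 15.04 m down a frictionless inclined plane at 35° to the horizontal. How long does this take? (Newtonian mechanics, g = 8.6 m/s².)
a = g sin(θ) = 8.6 × sin(35°) = 4.93 m/s²
t = √(2d/a) = √(2 × 15.04 / 4.93) = 2.47 s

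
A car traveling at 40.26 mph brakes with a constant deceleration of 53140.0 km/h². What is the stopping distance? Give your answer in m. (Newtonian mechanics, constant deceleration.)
d = v₀² / (2a) (with unit conversion) = 39.5 m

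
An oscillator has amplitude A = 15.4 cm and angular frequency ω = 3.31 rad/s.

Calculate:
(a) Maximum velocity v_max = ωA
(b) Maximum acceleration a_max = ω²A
v_max = ωA = 3.31×0.154 = 0.5097 m/s
a_max = ω²A = 3.31²×0.154 = 1.687 m/s²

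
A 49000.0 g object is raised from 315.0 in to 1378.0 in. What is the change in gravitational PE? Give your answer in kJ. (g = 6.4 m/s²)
ΔPE = mg(h₂ − h₁) = 49 kg × 6.4 m/s² × (35 − 8.001) m = 8467 J = 8.467 kJ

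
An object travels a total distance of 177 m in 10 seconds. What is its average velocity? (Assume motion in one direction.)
v_avg = Δd / Δt = 177 / 10 = 17.7 m/s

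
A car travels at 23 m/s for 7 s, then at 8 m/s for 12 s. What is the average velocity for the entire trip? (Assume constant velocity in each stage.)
d₁ = v₁t₁ = 23 × 7 = 161 m
d₂ = v₂t₂ = 8 × 12 = 96 m
d_total = 257 m, t_total = 19 s
v_avg = d_total/t_total = 257/19 = 13.53 m/s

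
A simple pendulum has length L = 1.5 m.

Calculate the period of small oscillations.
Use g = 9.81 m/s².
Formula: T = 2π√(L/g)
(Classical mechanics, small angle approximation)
T = 2π√(L/g) = 2π√(1.5/9.81) = 2.457 s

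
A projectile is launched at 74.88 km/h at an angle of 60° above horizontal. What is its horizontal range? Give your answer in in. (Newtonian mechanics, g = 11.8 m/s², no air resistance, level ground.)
R = v₀² sin(2θ) / g (with unit conversion) = 1250.0 in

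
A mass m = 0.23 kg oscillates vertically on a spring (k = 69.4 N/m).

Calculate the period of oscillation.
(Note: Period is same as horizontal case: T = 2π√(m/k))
T = 2π√(m/k) = 2π√(0.23/69.4) = 0.3617 s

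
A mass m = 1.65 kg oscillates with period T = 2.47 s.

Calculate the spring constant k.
T = 2π√(m/k) → k = m(2π/T)² = 1.65×(2π/2.47)² = 10.68 N/m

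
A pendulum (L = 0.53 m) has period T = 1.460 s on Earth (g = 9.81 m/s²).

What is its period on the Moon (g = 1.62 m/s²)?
T = 2π√(L/g), so T_moon/T_earth = √(g_earth/g_moon)
T_moon = 2π√(0.53/1.62) = 3.594 s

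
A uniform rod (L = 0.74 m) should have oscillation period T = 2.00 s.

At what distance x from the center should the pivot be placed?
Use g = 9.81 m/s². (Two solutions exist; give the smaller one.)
T = 2π√((L²/12 + x²)/(gx)). Let c = T²g/(4π²) = 0.994.
x² − cx + L²/12 = 0 → x = (c − √(c² − L²/3))/2 = 0.04825 m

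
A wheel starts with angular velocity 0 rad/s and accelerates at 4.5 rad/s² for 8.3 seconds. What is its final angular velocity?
ω = ω₀ + αt = 0 + 4.5 × 8.3 = 37.35 rad/s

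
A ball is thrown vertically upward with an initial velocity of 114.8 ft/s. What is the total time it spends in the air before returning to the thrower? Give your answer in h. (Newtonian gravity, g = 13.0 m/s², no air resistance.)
t_total = 2v₀/g (with unit conversion) = 0.001495 h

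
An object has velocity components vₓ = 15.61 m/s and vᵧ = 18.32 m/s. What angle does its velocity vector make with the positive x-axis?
θ = arctan(vᵧ/vₓ) = arctan(18.32/15.61) = 49.57°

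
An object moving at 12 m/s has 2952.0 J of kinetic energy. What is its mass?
KE = ½mv² → m = 2KE/v² = 2×2952.0/12² = 41.0 kg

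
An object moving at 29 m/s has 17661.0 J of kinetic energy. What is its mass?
KE = ½mv² → m = 2KE/v² = 2×17661.0/29² = 42.0 kg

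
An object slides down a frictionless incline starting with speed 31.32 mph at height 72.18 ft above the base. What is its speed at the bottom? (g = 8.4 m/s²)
½mv₀² + mgh = ½mv² → v = √(v₀² + 2gh) = √(14² + 2×8.4×22) = 23.78 m/s = 53.2 mph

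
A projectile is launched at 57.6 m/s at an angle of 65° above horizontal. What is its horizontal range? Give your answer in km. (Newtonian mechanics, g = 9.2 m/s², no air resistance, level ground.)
R = v₀² sin(2θ) / g (with unit conversion) = 0.2763 km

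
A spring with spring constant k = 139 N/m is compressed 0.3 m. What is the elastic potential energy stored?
PE = ½kx² = ½×139×0.3² = 6.255 J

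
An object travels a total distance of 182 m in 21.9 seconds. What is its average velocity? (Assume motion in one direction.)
v_avg = Δd / Δt = 182 / 21.9 = 8.31 m/s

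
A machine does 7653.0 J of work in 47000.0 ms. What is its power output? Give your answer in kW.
P = W/t = 7653 J / 47 s = 162.8 W = 0.1628 kW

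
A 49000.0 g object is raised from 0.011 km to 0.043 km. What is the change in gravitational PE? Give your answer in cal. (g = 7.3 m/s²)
ΔPE = mg(h₂ − h₁) = 49 kg × 7.3 m/s² × (43 − 11) m = 1.145e+04 J = 2736.0 cal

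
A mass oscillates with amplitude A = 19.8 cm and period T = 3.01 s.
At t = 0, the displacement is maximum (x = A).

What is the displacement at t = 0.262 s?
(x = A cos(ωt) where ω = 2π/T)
ω = 2π/T = 2π/3.01 = 2.087 rad/s
x = A cos(ωt) = 19.8×cos(2.087×0.262) = 16.91 cm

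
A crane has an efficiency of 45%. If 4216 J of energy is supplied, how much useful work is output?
W_out = η × W_in = 0.45 × 4216 = 1897.2 J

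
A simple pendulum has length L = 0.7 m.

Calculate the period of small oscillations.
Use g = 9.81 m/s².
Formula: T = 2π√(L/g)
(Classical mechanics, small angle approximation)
T = 2π√(L/g) = 2π√(0.7/9.81) = 1.678 s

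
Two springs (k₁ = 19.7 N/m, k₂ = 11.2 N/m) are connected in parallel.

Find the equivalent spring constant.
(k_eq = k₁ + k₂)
k_eq = k₁ + k₂ = 19.7 + 11.2 = 30.9 N/m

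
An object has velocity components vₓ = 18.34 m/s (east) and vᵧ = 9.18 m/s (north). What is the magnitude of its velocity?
|v| = √(vₓ² + vᵧ²) = √(18.34² + 9.18²) = √(420.628) = 20.51 m/s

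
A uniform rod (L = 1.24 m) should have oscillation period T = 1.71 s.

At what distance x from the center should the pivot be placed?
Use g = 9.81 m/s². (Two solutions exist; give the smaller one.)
T = 2π√((L²/12 + x²)/(gx)). Let c = T²g/(4π²) = 0.7266.
x² − cx + L²/12 = 0 → x = (c − √(c² − L²/3))/2 = 0.3012 m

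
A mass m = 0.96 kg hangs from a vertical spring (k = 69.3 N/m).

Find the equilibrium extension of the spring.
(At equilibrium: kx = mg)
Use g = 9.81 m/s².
x_eq = mg/k = 0.96×9.81/69.3 = 0.1359 m = 13.59 cm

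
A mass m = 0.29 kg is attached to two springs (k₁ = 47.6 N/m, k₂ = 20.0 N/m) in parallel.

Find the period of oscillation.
k_eq = k₁+k₂ = 67.6 N/m
T = 2π√(m/k_eq) = 2π√(0.29/67.6) = 0.4115 s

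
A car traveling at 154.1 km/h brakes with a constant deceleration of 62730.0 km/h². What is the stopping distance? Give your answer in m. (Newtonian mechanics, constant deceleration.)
d = v₀² / (2a) (with unit conversion) = 189.3 m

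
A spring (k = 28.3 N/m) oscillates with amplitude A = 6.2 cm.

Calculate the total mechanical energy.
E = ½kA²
E = ½kA² = ½×28.3×(0.062)² = 0.05439 J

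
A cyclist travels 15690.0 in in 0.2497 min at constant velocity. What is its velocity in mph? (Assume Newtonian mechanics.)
v = d/t (with unit conversion) = 59.5 mph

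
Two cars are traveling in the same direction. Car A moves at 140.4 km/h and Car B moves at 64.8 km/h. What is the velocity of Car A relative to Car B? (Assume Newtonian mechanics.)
v_rel = v_A - v_B = 140.4 - 64.8 = 75.6 km/h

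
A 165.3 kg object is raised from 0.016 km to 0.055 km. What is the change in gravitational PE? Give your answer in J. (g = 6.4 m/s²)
ΔPE = mg(h₂ − h₁) = 165.3 kg × 6.4 m/s² × (55 − 16) m = 4.126e+04 J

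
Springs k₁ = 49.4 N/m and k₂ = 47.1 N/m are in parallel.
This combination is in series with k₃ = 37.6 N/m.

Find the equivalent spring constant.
k₁₂ = k₁ + k₂ = 96.5 N/m (parallel)
1/k_eq = 1/k₁₂ + 1/k₃ → k_eq = 27.06 N/m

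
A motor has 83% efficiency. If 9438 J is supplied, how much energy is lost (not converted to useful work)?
W_out = η × W_in = 0.83×9438 = 7833.5 J
W_lost = W_in − W_out = 9438 − 7833.5 = 1604.5 J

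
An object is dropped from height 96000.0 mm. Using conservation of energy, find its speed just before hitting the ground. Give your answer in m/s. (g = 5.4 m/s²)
mgh = ½mv² → v = √(2gh) = √(2×5.4×96) = 32.2 m/s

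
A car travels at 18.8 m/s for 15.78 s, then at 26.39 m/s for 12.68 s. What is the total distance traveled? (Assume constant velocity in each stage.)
d₁ = v₁t₁ = 18.8 × 15.78 = 296.664 m
d₂ = v₂t₂ = 26.39 × 12.68 = 334.625 m
d_total = 296.664 + 334.625 = 631.29 m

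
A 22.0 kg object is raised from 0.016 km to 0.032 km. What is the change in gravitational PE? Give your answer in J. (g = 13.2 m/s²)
ΔPE = mg(h₂ − h₁) = 22 kg × 13.2 m/s² × (32 − 16) m = 4646 J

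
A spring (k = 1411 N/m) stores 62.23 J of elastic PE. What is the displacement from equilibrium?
PE = ½kx² → x = √(2PE/k) = √(2×62.23/1411) = 0.297 m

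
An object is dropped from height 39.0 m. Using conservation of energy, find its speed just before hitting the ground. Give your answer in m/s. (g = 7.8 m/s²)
mgh = ½mv² → v = √(2gh) = √(2×7.8×39) = 24.67 m/s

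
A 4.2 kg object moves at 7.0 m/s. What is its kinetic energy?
KE = ½mv² = ½×4.2×7.0² = 102.9 J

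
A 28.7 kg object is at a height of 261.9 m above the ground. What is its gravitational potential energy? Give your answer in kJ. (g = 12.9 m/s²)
PE = mgh = 28.7 kg × 12.9 m/s² × 261.9 m = 9.696e+04 J = 96.96 kJ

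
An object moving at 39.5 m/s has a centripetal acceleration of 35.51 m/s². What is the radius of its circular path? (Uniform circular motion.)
r = v²/a_c = 39.5²/35.51 = 43.94 m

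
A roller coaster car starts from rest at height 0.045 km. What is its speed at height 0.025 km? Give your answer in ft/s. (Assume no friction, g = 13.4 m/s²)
mgh₁ = ½mv₂² + mgh₂ → v₂ = √(2g(h₁−h₂)) = √(2×13.4×(45−25)) = 23.15 m/s = 75.96 ft/s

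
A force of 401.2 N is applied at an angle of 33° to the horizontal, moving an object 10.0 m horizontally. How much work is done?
W = Fd cosθ = 401.2×10.0×cos(33°) = 3364.7 J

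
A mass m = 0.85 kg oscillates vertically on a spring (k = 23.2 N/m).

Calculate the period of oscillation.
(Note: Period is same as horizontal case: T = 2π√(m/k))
T = 2π√(m/k) = 2π√(0.85/23.2) = 1.203 s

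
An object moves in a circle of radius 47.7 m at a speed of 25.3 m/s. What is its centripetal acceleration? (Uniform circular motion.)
a_c = v²/r = 25.3²/47.7 = 640.09/47.7 = 13.42 m/s²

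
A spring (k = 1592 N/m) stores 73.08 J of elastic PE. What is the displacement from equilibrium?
PE = ½kx² → x = √(2PE/k) = √(2×73.08/1592) = 0.303 m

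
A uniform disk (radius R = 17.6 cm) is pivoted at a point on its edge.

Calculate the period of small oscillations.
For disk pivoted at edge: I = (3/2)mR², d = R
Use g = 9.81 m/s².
I/m = (3/2)R² = 0.04646 m²; d = R = 0.176 m
T = 2π√((3/2)R²/(gR)) = 2π√(3R/(2g)) = 1.031 s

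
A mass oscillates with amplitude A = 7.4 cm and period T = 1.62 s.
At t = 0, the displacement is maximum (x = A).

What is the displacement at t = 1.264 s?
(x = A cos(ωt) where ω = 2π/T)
ω = 2π/T = 2π/1.62 = 3.879 rad/s
x = A cos(ωt) = 7.4×cos(3.879×1.264) = 1.398 cm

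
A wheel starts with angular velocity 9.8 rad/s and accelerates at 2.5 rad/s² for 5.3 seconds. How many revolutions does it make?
θ = ω₀t + ½αt² = 9.8×5.3 + ½×2.5×5.3² = 87.05 rad
Revolutions = θ/(2π) = 87.05/(2π) = 13.85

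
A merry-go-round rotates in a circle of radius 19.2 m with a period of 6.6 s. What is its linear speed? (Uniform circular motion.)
v = 2πr/T = 2π×19.2/6.6 = 18.28 m/s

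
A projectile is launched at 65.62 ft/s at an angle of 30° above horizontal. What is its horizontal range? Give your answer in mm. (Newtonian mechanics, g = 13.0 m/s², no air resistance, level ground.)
R = v₀² sin(2θ) / g (with unit conversion) = 26650.0 mm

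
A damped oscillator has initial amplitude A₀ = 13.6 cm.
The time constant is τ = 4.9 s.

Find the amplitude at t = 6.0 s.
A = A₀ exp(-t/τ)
A = A₀ exp(−t/τ) = 13.6×exp(−6.0/4.9) = 3.997 cm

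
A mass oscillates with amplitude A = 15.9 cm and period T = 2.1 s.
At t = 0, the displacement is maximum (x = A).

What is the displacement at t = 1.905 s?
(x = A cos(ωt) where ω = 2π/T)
ω = 2π/T = 2π/2.1 = 2.992 rad/s
x = A cos(ωt) = 15.9×cos(2.992×1.905) = 13.27 cm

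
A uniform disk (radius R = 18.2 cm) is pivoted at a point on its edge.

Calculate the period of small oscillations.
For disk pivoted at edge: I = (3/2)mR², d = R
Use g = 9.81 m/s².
I/m = (3/2)R² = 0.04969 m²; d = R = 0.182 m
T = 2π√((3/2)R²/(gR)) = 2π√(3R/(2g)) = 1.048 s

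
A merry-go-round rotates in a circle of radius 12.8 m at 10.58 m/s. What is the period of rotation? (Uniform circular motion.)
T = 2πr/v = 2π×12.8/10.58 = 7.6 s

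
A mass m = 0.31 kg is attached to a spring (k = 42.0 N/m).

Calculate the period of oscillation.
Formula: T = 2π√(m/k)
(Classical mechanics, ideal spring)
T = 2π√(m/k) = 2π√(0.31/42.0) = 0.5398 s; f = 1/T = 1.853 Hz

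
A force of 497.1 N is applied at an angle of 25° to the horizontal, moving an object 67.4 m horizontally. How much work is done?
W = Fd cosθ = 497.1×67.4×cos(25°) = 30365.0 J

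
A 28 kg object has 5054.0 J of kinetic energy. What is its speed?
KE = ½mv² → v = √(2KE/m) = √(2×5054.0/28) = 19.0 m/s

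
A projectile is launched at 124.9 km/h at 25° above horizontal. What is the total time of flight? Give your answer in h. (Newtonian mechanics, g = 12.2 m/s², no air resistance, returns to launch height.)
T = 2v₀sin(θ)/g (with unit conversion) = 0.0006677 h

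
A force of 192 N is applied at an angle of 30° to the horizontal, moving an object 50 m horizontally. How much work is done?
W = Fd cosθ = 192×50×cos(30°) = 8313.8 J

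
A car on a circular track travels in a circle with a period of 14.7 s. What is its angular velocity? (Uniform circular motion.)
ω = 2π/T = 2π/14.7 = 0.4274 rad/s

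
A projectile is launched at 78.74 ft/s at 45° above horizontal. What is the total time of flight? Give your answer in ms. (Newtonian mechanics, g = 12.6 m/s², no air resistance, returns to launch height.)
T = 2v₀sin(θ)/g (with unit conversion) = 2694.0 ms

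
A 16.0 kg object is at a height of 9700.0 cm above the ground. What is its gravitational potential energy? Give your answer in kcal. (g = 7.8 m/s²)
PE = mgh = 16 kg × 7.8 m/s² × 97 m = 1.211e+04 J = 2.893 kcal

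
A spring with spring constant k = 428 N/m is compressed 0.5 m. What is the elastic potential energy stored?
PE = ½kx² = ½×428×0.5² = 53.5 J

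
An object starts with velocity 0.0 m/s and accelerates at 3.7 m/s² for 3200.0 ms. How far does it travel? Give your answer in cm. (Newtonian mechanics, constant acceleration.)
d = v₀t + ½at² (with unit conversion) = 1894.0 cm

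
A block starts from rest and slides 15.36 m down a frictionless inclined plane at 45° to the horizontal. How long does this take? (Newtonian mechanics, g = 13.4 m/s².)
a = g sin(θ) = 13.4 × sin(45°) = 9.48 m/s²
t = √(2d/a) = √(2 × 15.36 / 9.48) = 1.8 s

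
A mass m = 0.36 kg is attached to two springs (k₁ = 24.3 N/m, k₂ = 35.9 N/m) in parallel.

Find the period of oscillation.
k_eq = k₁+k₂ = 60.2 N/m
T = 2π√(m/k_eq) = 2π√(0.36/60.2) = 0.4859 s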